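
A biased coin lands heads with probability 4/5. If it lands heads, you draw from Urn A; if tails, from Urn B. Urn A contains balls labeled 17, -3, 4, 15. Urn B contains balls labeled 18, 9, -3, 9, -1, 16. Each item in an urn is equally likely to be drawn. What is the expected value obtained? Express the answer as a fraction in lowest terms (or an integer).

41/5

E[X | Urn A] = (17 − 3 + 4 + 15)/4 = 33/4
E[X | Urn B] = (18 + 9 − 3 + 9 − 1 + 16)/6 = 8
E[X] = (4/5)·33/4 + (1/5)·8 = 41/5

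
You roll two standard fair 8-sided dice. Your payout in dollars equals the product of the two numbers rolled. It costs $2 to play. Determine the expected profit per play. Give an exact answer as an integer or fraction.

73/4 dollars

Distribution of the product of the two numbers rolled: 1 w.p. 1/64, 2 w.p. 1/32, 3 w.p. 1/32, 4 w.p. 3/64, 5 w.p. 1/32, 6 w.p. 1/16, …
E[payout] = (1/64)·1 + (1/32)·2 + (1/32)·3 + (3/64)·4 + (1/32)·5 + (1/16)·6 + (1/32)·7 + (1/16)·8 + (1/64)·9 + (1/32)·10 + (1/16)·12 + (1/32)·14 + (1/32)·15 + (3/64)·16 + (1/32)·18 + (1/32)·20 + (1/32)·21 + (1/16)·24 + (1/64)·25 + (1/32)·28 + (1/32)·30 + (1/32)·32 + (1/32)·35 + (1/64)·36 + (1/32)·40 + (1/32)·42 + (1/32)·48 + (1/64)·49 + (1/32)·56 + (1/64)·64 = 81/4
Expected profit = 81/4 − 2 = 73/4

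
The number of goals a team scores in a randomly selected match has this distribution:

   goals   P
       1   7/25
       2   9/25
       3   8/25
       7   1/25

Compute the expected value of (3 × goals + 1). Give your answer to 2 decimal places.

7.72

E[3x+1] = (7/25)·4 + (9/25)·7 + (8/25)·10 + (1/25)·22
     = 193/25 ≈ 7.72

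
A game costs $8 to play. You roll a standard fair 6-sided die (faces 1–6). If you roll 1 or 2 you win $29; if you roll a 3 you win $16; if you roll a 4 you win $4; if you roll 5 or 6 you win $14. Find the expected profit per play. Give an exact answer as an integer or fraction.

29/3 dollars

E[payout] = (1/6)·4 + (1/3)·14 + (1/6)·16 + (1/3)·29 = 53/3
Expected profit = 53/3 − 8 = 29/3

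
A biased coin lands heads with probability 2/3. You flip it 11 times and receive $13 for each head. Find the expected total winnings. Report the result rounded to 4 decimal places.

E[#heads] = 11·2/3 = 22/3 (linearity over flips).
E[winnings] = 13·22/3 = 286/3.
≈ 95.3333

$95.3333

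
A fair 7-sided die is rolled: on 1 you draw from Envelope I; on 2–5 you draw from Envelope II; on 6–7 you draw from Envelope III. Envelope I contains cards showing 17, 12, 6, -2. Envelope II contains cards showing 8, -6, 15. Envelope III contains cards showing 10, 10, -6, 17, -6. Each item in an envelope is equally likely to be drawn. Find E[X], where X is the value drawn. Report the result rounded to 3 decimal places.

E[X | Envelope I] = (17 + 12 + 6 − 2)/4 = 33/4
E[X | Envelope II] = (8 − 6 + 15)/3 = 17/3
E[X | Envelope III] = (10 + 10 − 6 + 17 − 6)/5 = 5
E[X] = (1/7)·33/4 + (4/7)·17/3 + (2/7)·5 = 491/84 ≈ 5.845

5.845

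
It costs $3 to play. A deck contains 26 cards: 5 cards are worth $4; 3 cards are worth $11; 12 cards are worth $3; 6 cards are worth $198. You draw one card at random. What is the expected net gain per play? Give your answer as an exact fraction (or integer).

1199/26 dollars

E[payout] = (5/26)·4 + (3/26)·11 + (12/26)·3 + (6/26)·198 = 1277/26
Expected profit = 1277/26 − 3 = 1199/26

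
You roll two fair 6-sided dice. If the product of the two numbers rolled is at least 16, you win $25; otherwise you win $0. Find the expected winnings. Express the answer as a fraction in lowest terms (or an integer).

275/36 dollars

E[payout] = (25/36)·0 + (11/36)·25 = 275/36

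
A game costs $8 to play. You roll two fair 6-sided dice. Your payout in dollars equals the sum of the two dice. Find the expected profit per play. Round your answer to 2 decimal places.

Distribution of the sum of the two dice: 2 w.p. 1/36, 3 w.p. 1/18, 4 w.p. 1/12, 5 w.p. 1/9, 6 w.p. 5/36, 7 w.p. 1/6, …
E[payout] = (1/36)·2 + (1/18)·3 + (1/12)·4 + (1/9)·5 + (5/36)·6 + (1/6)·7 + (5/36)·8 + (1/9)·9 + (1/12)·10 + (1/18)·11 + (1/36)·12 = 7
Expected profit = 7 − 8 = -1 ≈ -$1.00

-$1.00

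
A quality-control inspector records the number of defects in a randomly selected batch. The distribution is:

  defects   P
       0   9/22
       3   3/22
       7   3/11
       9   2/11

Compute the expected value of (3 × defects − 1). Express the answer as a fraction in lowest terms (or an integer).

E[3x-1] = (9/22)·(-1) + (3/22)·8 + (3/11)·20 + (2/11)·26
     = 239/22

239/22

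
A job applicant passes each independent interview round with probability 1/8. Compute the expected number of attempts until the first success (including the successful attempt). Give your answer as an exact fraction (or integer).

For a geometric distribution, E[trials] = 1/p = 1/(1/8) = 8.

8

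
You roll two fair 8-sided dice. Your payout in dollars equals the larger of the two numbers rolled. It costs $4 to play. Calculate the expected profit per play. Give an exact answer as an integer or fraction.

Distribution of the larger of the two numbers rolled: 1 w.p. 1/64, 2 w.p. 3/64, 3 w.p. 5/64, 4 w.p. 7/64, 5 w.p. 9/64, 6 w.p. 11/64, …
E[payout] = (1/64)·1 + (3/64)·2 + (5/64)·3 + (7/64)·4 + (9/64)·5 + (11/64)·6 + (13/64)·7 + (15/64)·8 = 93/16
Expected profit = 93/16 − 4 = 29/16

29/16 dollars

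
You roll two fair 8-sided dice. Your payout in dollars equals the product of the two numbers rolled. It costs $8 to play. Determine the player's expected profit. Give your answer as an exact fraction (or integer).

49/4 dollars

Distribution of the product of the two numbers rolled: 1 w.p. 1/64, 2 w.p. 1/32, 3 w.p. 1/32, 4 w.p. 3/64, 5 w.p. 1/32, 6 w.p. 1/16, …
E[payout] = (1/64)·1 + (1/32)·2 + (1/32)·3 + (3/64)·4 + (1/32)·5 + (1/16)·6 + (1/32)·7 + (1/16)·8 + (1/64)·9 + (1/32)·10 + (1/16)·12 + (1/32)·14 + (1/32)·15 + (3/64)·16 + (1/32)·18 + (1/32)·20 + (1/32)·21 + (1/16)·24 + (1/64)·25 + (1/32)·28 + (1/32)·30 + (1/32)·32 + (1/32)·35 + (1/64)·36 + (1/32)·40 + (1/32)·42 + (1/32)·48 + (1/64)·49 + (1/32)·56 + (1/64)·64 = 81/4
Expected profit = 81/4 − 8 = 49/4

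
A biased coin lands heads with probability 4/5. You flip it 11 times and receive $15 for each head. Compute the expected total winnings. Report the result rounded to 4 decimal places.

$132.0000

E[#heads] = 11·4/5 = 44/5 (linearity over flips).
E[winnings] = 15·44/5 = 132.
≈ 132.0000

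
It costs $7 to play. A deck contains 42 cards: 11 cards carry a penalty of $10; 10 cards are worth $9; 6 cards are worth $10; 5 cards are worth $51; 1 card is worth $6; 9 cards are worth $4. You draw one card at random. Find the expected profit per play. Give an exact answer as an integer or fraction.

E[payout] = (11/42)·(-10) + (10/42)·9 + (6/42)·10 + (5/42)·51 + (1/42)·6 + (9/42)·4 = 337/42
Expected profit = 337/42 − 7 = 43/42

43/42 dollars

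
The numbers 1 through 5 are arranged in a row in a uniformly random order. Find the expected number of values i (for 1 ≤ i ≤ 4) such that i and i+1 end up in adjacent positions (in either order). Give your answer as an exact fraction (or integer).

8/5

For each i ∈ {1,…,4}, let Xᵢ = 1 if i and i+1 are adjacent. P(Xᵢ=1) = 2·(5−1)!/5! = 2/5.
By linearity, E[ΣXᵢ] = (4)·(2/5) = 8/5.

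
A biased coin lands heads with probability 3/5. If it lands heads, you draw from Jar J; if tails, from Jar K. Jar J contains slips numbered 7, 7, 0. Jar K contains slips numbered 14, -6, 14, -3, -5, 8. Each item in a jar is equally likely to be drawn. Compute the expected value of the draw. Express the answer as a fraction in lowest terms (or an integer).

E[X | Jar J] = (7 + 7 + 0)/3 = 14/3
E[X | Jar K] = (14 − 6 + 14 − 3 − 5 + 8)/6 = 11/3
E[X] = (3/5)·14/3 + (2/5)·11/3 = 64/15

64/15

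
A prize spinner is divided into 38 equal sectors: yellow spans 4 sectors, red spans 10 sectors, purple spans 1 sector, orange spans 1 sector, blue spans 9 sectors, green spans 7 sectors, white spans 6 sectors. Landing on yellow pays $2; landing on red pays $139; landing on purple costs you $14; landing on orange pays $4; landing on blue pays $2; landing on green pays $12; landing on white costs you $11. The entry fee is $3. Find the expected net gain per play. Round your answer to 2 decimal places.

E[payout] = (4/38)·2 + (10/38)·139 + (1/38)·(-14) + (1/38)·4 + (9/38)·2 + (7/38)·12 + (6/38)·(-11) = 712/19
Expected profit = 712/19 − 3 = 655/19 ≈ $34.47

$34.47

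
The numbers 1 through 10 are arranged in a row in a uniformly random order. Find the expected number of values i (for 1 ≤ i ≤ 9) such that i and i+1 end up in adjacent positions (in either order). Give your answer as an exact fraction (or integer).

9/5

For each i ∈ {1,…,9}, let Xᵢ = 1 if i and i+1 are adjacent. P(Xᵢ=1) = 2·(10−1)!/10! = 2/10.
By linearity, E[ΣXᵢ] = (9)·(2/10) = 9/5.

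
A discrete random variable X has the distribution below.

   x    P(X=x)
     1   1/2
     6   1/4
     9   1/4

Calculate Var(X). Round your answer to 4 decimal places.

E[X] = (1/2)·1 + (1/4)·6 + (1/4)·9 = 17/4
E[X²] = (1/2)·1 + (1/4)·36 + (1/4)·81 = 119/4
Var(X) = 119/4 − (17/4)² = 187/16 ≈ 11.6875

11.6875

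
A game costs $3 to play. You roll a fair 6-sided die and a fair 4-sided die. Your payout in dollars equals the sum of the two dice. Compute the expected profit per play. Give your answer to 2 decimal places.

Distribution of the sum of the two dice: 2 w.p. 1/24, 3 w.p. 1/12, 4 w.p. 1/8, 5 w.p. 1/6, 6 w.p. 1/6, 7 w.p. 1/6, …
E[payout] = (1/24)·2 + (1/12)·3 + (1/8)·4 + (1/6)·5 + (1/6)·6 + (1/6)·7 + (1/8)·8 + (1/12)·9 + (1/24)·10 = 6
Expected profit = 6 − 3 = 3 ≈ $3.00

$3.00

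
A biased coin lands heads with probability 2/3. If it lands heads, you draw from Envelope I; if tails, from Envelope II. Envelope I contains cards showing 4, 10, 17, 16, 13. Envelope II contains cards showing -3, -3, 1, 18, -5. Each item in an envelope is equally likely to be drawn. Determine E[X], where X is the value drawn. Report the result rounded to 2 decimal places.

8.53

E[X | Envelope I] = (4 + 10 + 17 + 16 + 13)/5 = 12
E[X | Envelope II] = (-3 − 3 + 1 + 18 − 5)/5 = 8/5
E[X] = (2/3)·12 + (1/3)·8/5 = 128/15 ≈ 8.53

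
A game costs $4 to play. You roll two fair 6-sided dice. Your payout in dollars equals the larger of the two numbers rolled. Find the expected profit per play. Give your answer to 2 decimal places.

Distribution of the larger of the two numbers rolled: 1 w.p. 1/36, 2 w.p. 1/12, 3 w.p. 5/36, 4 w.p. 7/36, 5 w.p. 1/4, 6 w.p. 11/36
E[payout] = (1/36)·1 + (1/12)·2 + (5/36)·3 + (7/36)·4 + (1/4)·5 + (11/36)·6 = 161/36
Expected profit = 161/36 − 4 = 17/36 ≈ $0.47

$0.47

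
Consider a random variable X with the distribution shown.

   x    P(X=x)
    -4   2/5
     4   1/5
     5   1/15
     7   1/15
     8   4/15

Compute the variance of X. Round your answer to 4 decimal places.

27.0489

E[X] = (2/5)·(-4) + (1/5)·4 + (1/15)·5 + (1/15)·7 + (4/15)·8 = 32/15
E[X²] = (2/5)·16 + (1/5)·16 + (1/15)·25 + (1/15)·49 + (4/15)·64 = 158/5
Var(X) = 158/5 − (32/15)² = 6086/225 ≈ 27.0489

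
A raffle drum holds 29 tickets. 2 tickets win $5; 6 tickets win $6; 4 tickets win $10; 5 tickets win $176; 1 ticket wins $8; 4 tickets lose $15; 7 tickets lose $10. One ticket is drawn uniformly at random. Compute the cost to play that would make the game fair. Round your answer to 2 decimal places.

E[payout] = (2/29)·5 + (6/29)·6 + (4/29)·10 + (5/29)·176 + (1/29)·8 + (4/29)·(-15) + (7/29)·(-10) = 844/29
Fair fee = E[payout] = 844/29 ≈ $29.10

$29.10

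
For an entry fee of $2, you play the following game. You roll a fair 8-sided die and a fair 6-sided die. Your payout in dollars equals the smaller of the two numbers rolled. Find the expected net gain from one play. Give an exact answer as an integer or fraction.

Distribution of the smaller of the two numbers rolled: 1 w.p. 13/48, 2 w.p. 11/48, 3 w.p. 3/16, 4 w.p. 7/48, 5 w.p. 5/48, 6 w.p. 1/16
E[payout] = (13/48)·1 + (11/48)·2 + (3/16)·3 + (7/48)·4 + (5/48)·5 + (1/16)·6 = 133/48
Expected profit = 133/48 − 2 = 37/48

37/48 dollars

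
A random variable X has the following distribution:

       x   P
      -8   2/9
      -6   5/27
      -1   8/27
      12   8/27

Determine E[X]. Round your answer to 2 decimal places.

E[X] = (2/9)·(-8) + (5/27)·(-6) + (8/27)·(-1) + (8/27)·12
     = 10/27 ≈ 0.37

0.37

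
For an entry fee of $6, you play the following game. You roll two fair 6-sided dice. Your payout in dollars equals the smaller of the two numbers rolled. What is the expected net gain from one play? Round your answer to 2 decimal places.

-$3.47

Distribution of the smaller of the two numbers rolled: 1 w.p. 11/36, 2 w.p. 1/4, 3 w.p. 7/36, 4 w.p. 5/36, 5 w.p. 1/12, 6 w.p. 1/36
E[payout] = (11/36)·1 + (1/4)·2 + (7/36)·3 + (5/36)·4 + (1/12)·5 + (1/36)·6 = 91/36
Expected profit = 91/36 − 6 = -125/36 ≈ -$3.47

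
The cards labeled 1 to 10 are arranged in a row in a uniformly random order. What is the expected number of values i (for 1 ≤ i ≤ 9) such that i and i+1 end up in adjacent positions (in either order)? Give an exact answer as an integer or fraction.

For each i ∈ {1,…,9}, let Xᵢ = 1 if i and i+1 are adjacent. P(Xᵢ=1) = 2·(10−1)!/10! = 2/10.
By linearity, E[ΣXᵢ] = (9)·(2/10) = 9/5.

9/5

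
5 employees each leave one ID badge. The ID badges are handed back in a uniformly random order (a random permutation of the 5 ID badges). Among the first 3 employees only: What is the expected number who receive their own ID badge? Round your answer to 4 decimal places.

Let Xᵢ = 1 if person i gets their own ID badge. For each i, P(Xᵢ=1) = 1/5.
By linearity of expectation, E[X₁+…+X_3] = 3·(1/5) = 3/5.
≈ 0.6000

0.6000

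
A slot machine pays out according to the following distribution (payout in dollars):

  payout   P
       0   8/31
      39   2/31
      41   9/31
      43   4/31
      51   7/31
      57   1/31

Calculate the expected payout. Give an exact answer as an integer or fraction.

1033/31 dollars

E[X] = (8/31)·0 + (2/31)·39 + (9/31)·41 + (4/31)·43 + (7/31)·51 + (1/31)·57
     = 1033/31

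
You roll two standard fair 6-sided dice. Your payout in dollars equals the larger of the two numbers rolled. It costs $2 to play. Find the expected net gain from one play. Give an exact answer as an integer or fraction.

Distribution of the larger of the two numbers rolled: 1 w.p. 1/36, 2 w.p. 1/12, 3 w.p. 5/36, 4 w.p. 7/36, 5 w.p. 1/4, 6 w.p. 11/36
E[payout] = (1/36)·1 + (1/12)·2 + (5/36)·3 + (7/36)·4 + (1/4)·5 + (11/36)·6 = 161/36
Expected profit = 161/36 − 2 = 89/36

89/36 dollars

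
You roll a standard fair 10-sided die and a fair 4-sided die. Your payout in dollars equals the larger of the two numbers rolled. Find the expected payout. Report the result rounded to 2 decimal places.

$5.75

Distribution of the larger of the two numbers rolled: 1 w.p. 1/40, 2 w.p. 3/40, 3 w.p. 1/8, 4 w.p. 7/40, 5 w.p. 1/10, 6 w.p. 1/10, …
E[payout] = (1/40)·1 + (3/40)·2 + (1/8)·3 + (7/40)·4 + (1/10)·5 + (1/10)·6 + (1/10)·7 + (1/10)·8 + (1/10)·9 + (1/10)·10 = 23/4
≈ $5.75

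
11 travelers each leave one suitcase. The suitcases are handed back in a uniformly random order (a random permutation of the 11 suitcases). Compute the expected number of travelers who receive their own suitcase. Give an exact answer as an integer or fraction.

Let Xᵢ = 1 if person i gets their own suitcase. For each i, P(Xᵢ=1) = 1/11.
By linearity of expectation, E[X₁+…+X_11] = 11·(1/11) = 1.

1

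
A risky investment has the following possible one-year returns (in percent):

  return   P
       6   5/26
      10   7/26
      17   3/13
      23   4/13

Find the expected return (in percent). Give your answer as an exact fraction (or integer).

E[X] = (5/26)·6 + (7/26)·10 + (3/13)·17 + (4/13)·23
     = 193/13

193/13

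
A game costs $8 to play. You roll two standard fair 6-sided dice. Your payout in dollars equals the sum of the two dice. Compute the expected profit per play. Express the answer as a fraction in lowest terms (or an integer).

Distribution of the sum of the two dice: 2 w.p. 1/36, 3 w.p. 1/18, 4 w.p. 1/12, 5 w.p. 1/9, 6 w.p. 5/36, 7 w.p. 1/6, …
E[payout] = (1/36)·2 + (1/18)·3 + (1/12)·4 + (1/9)·5 + (5/36)·6 + (1/6)·7 + (5/36)·8 + (1/9)·9 + (1/12)·10 + (1/18)·11 + (1/36)·12 = 7
Expected profit = 7 − 8 = -1

-$1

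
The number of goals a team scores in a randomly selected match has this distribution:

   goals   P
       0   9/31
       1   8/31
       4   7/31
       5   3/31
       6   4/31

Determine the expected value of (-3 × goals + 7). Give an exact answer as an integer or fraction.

-8/31

E[-3x+7] = (9/31)·7 + (8/31)·4 + (7/31)·(-5) + (3/31)·(-8) + (4/31)·(-11)
     = -8/31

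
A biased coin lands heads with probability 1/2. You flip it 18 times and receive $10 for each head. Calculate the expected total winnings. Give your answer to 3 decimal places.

$90.000

E[#heads] = 18·1/2 = 9 (linearity over flips).
E[winnings] = 10·9 = 90.
≈ 90.000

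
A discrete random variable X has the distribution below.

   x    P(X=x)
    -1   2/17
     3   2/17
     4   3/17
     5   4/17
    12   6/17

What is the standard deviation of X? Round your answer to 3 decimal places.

E[X] = 108/17, E[X²] = 1032/17
Var(X) = E[X²] − (E[X])² = 1032/17 − 11664/289 = 5880/289
SD(X) = √(5880/289) ≈ 4.511

4.511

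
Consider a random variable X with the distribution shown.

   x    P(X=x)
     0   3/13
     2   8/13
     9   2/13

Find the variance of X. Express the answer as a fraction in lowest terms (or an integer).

1366/169

E[X] = (3/13)·0 + (8/13)·2 + (2/13)·9 = 34/13
E[X²] = (3/13)·0 + (8/13)·4 + (2/13)·81 = 194/13
Var(X) = 194/13 − (34/13)² = 1366/169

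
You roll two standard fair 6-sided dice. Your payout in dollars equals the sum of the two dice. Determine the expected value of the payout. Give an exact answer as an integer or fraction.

Distribution of the sum of the two dice: 2 w.p. 1/36, 3 w.p. 1/18, 4 w.p. 1/12, 5 w.p. 1/9, 6 w.p. 5/36, 7 w.p. 1/6, …
E[payout] = (1/36)·2 + (1/18)·3 + (1/12)·4 + (1/9)·5 + (5/36)·6 + (1/6)·7 + (5/36)·8 + (1/9)·9 + (1/12)·10 + (1/18)·11 + (1/36)·12 = 7

$7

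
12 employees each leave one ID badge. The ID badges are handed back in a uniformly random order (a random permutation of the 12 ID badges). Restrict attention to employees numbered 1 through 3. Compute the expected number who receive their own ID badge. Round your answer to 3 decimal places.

Let Xᵢ = 1 if person i gets their own ID badge. For each i, P(Xᵢ=1) = 1/12.
By linearity of expectation, E[X₁+…+X_3] = 3·(1/12) = 1/4.
≈ 0.250

0.250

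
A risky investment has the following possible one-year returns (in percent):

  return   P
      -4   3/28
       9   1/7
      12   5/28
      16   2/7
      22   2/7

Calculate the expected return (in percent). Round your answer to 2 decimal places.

13.86

E[X] = (3/28)·(-4) + (1/7)·9 + (5/28)·12 + (2/7)·16 + (2/7)·22
     = 97/7 ≈ 13.86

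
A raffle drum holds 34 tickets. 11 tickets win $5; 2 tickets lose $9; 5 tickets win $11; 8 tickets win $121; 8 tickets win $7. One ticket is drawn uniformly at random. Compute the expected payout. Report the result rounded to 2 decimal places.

$32.82

E[payout] = (11/34)·5 + (2/34)·(-9) + (5/34)·11 + (8/34)·121 + (8/34)·7 = 558/17
≈ $32.82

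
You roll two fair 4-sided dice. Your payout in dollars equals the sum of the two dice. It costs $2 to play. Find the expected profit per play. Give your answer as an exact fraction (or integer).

Distribution of the sum of the two dice: 2 w.p. 1/16, 3 w.p. 1/8, 4 w.p. 3/16, 5 w.p. 1/4, 6 w.p. 3/16, 7 w.p. 1/8, …
E[payout] = (1/16)·2 + (1/8)·3 + (3/16)·4 + (1/4)·5 + (3/16)·6 + (1/8)·7 + (1/16)·8 = 5
Expected profit = 5 − 2 = 3

$3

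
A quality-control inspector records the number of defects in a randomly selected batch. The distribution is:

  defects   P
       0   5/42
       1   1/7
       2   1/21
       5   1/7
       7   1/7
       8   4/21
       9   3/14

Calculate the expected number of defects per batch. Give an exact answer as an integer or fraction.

227/42

E[X] = (5/42)·0 + (1/7)·1 + (1/21)·2 + (1/7)·5 + (1/7)·7 + (4/21)·8 + (3/14)·9
     = 227/42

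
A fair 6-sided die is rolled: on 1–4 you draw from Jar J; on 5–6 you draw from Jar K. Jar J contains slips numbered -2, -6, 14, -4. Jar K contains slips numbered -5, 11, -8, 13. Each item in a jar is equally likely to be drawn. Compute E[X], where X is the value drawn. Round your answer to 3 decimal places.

E[X | Jar J] = (-2 − 6 + 14 − 4)/4 = 1/2
E[X | Jar K] = (-5 + 11 − 8 + 13)/4 = 11/4
E[X] = (2/3)·1/2 + (1/3)·11/4 = 5/4 ≈ 1.250

1.250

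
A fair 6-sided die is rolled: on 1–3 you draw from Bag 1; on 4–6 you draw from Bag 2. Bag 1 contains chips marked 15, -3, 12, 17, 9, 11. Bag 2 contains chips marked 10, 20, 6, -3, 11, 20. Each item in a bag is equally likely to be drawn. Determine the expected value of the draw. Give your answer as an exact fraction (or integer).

E[X | Bag 1] = (15 − 3 + 12 + 17 + 9 + 11)/6 = 61/6
E[X | Bag 2] = (10 + 20 + 6 − 3 + 11 + 20)/6 = 32/3
E[X] = (1/2)·61/6 + (1/2)·32/3 = 125/12

125/12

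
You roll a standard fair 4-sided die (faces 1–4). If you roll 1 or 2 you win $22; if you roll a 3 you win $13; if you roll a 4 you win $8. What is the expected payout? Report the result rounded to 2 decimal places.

$16.25

E[payout] = (1/4)·8 + (1/4)·13 + (1/2)·22 = 65/4
≈ $16.25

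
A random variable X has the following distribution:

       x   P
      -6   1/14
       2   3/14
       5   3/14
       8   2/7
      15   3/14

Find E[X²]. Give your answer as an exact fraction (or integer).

E[X²] = (1/14)·36 + (3/14)·4 + (3/14)·25 + (2/7)·64 + (3/14)·225
     = 527/7

527/7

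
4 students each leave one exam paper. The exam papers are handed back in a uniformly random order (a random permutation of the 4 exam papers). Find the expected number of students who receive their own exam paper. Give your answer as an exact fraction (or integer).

Let Xᵢ = 1 if person i gets their own exam paper. For each i, P(Xᵢ=1) = 1/4.
By linearity of expectation, E[X₁+…+X_4] = 4·(1/4) = 1.

1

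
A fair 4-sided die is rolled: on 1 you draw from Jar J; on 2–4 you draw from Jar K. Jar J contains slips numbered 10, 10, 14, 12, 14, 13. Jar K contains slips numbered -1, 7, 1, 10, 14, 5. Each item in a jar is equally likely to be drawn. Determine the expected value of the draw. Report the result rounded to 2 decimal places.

E[X | Jar J] = (10 + 10 + 14 + 12 + 14 + 13)/6 = 73/6
E[X | Jar K] = (-1 + 7 + 1 + 10 + 14 + 5)/6 = 6
E[X] = (1/4)·73/6 + (3/4)·6 = 181/24 ≈ 7.54

7.54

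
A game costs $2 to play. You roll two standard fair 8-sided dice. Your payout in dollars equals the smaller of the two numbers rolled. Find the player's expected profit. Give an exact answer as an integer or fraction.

Distribution of the smaller of the two numbers rolled: 1 w.p. 15/64, 2 w.p. 13/64, 3 w.p. 11/64, 4 w.p. 9/64, 5 w.p. 7/64, 6 w.p. 5/64, …
E[payout] = (15/64)·1 + (13/64)·2 + (11/64)·3 + (9/64)·4 + (7/64)·5 + (5/64)·6 + (3/64)·7 + (1/64)·8 = 51/16
Expected profit = 51/16 − 2 = 19/16

19/16 dollars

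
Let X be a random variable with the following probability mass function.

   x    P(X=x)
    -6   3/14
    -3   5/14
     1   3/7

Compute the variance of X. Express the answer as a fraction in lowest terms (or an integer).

1497/196

E[X] = (3/14)·(-6) + (5/14)·(-3) + (3/7)·1 = -27/14
E[X²] = (3/14)·36 + (5/14)·9 + (3/7)·1 = 159/14
Var(X) = 159/14 − (-27/14)² = 1497/196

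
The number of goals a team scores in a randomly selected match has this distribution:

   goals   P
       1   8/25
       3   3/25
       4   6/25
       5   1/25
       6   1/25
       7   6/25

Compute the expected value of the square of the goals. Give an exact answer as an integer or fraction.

E[X²] = (8/25)·1 + (3/25)·9 + (6/25)·16 + (1/25)·25 + (1/25)·36 + (6/25)·49
     = 486/25

486/25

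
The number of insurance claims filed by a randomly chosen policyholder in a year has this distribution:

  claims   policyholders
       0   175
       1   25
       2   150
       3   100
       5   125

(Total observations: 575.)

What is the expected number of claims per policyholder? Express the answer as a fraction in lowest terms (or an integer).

Total = 575, so P(claims=0) = 175/575, etc.
E[X] = (7/23)·0 + (1/23)·1 + (6/23)·2 + (4/23)·3 + (5/23)·5
     = 50/23

50/23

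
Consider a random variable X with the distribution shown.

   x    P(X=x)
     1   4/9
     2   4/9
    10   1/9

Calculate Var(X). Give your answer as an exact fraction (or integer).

E[X] = (4/9)·1 + (4/9)·2 + (1/9)·10 = 22/9
E[X²] = (4/9)·1 + (4/9)·4 + (1/9)·100 = 40/3
Var(X) = 40/3 − (22/9)² = 596/81

596/81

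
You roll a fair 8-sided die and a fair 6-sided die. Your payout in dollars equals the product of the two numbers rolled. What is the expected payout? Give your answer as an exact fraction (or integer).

Distribution of the product of the two numbers rolled: 1 w.p. 1/48, 2 w.p. 1/24, 3 w.p. 1/24, 4 w.p. 1/16, 5 w.p. 1/24, 6 w.p. 1/12, …
E[payout] = (1/48)·1 + (1/24)·2 + (1/24)·3 + (1/16)·4 + (1/24)·5 + (1/12)·6 + (1/48)·7 + (1/16)·8 + (1/48)·9 + (1/24)·10 + (1/12)·12 + (1/48)·14 + (1/24)·15 + (1/24)·16 + (1/24)·18 + (1/24)·20 + (1/48)·21 + (1/16)·24 + (1/48)·25 + (1/48)·28 + (1/24)·30 + (1/48)·32 + (1/48)·35 + (1/48)·36 + (1/48)·40 + (1/48)·42 + (1/48)·48 = 63/4

63/4 dollars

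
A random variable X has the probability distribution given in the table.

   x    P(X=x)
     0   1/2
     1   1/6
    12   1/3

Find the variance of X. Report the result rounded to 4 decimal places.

E[X] = (1/2)·0 + (1/6)·1 + (1/3)·12 = 25/6
E[X²] = (1/2)·0 + (1/6)·1 + (1/3)·144 = 289/6
Var(X) = 289/6 − (25/6)² = 1109/36 ≈ 30.8056

30.8056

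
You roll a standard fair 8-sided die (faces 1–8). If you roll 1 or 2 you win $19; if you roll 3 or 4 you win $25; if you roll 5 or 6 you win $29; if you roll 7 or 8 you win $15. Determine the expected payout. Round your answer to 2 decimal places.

$22.00

E[payout] = (1/4)·15 + (1/4)·19 + (1/4)·25 + (1/4)·29 = 22
≈ $22.00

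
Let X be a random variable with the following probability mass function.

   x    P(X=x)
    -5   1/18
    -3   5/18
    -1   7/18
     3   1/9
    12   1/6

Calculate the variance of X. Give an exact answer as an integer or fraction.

E[X] = (1/18)·(-5) + (5/18)·(-3) + (7/18)·(-1) + (1/9)·3 + (1/6)·12 = 5/6
E[X²] = (1/18)·25 + (5/18)·9 + (7/18)·1 + (1/9)·9 + (1/6)·144 = 527/18
Var(X) = 527/18 − (5/6)² = 343/12

343/12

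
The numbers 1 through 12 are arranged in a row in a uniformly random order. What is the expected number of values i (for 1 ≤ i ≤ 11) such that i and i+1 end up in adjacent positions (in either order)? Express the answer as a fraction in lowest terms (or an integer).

11/6

For each i ∈ {1,…,11}, let Xᵢ = 1 if i and i+1 are adjacent. P(Xᵢ=1) = 2·(12−1)!/12! = 2/12.
By linearity, E[ΣXᵢ] = (11)·(2/12) = 11/6.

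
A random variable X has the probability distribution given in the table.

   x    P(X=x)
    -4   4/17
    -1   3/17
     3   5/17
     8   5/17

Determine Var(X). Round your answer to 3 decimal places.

E[X] = (4/17)·(-4) + (3/17)·(-1) + (5/17)·3 + (5/17)·8 = 36/17
E[X²] = (4/17)·16 + (3/17)·1 + (5/17)·9 + (5/17)·64 = 432/17
Var(X) = 432/17 − (36/17)² = 6048/289 ≈ 20.927

20.927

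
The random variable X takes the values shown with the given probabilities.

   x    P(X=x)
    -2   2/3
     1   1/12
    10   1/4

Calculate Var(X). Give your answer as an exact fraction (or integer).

E[X] = (2/3)·(-2) + (1/12)·1 + (1/4)·10 = 5/4
E[X²] = (2/3)·4 + (1/12)·1 + (1/4)·100 = 111/4
Var(X) = 111/4 − (5/4)² = 419/16

419/16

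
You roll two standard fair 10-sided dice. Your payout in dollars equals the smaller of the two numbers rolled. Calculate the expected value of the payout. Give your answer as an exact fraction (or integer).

Distribution of the smaller of the two numbers rolled: 1 w.p. 19/100, 2 w.p. 17/100, 3 w.p. 3/20, 4 w.p. 13/100, 5 w.p. 11/100, 6 w.p. 9/100, …
E[payout] = (19/100)·1 + (17/100)·2 + (3/20)·3 + (13/100)·4 + (11/100)·5 + (9/100)·6 + (7/100)·7 + (1/20)·8 + (3/100)·9 + (1/100)·10 = 77/20

77/20 dollars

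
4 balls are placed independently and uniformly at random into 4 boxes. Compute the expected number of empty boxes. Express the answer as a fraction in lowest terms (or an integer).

Let Xⱼ=1 if box j is empty. P(Xⱼ=1) = ((4-1)/4)^4 = 81/256.
By linearity, E[#empty] = 4·81/256 = 81/64.

81/64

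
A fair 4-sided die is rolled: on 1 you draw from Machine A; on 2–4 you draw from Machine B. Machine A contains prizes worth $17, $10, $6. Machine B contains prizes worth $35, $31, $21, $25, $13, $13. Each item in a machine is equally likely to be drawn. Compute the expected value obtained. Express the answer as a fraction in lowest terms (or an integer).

$20

E[X | Machine A] = (17 + 10 + 6)/3 = 11
E[X | Machine B] = (35 + 31 + 21 + 25 + 13 + 13)/6 = 23
E[X] = (1/4)·11 + (3/4)·23 = 20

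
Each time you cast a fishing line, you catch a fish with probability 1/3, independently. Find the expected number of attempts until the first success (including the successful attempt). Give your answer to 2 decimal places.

For a geometric distribution, E[trials] = 1/p = 1/(1/3) = 3.
≈ 3.00

3.00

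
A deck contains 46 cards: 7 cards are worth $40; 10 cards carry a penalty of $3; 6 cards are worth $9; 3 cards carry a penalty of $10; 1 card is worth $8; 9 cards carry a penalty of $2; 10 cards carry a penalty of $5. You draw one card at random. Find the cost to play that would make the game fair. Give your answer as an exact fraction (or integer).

107/23 dollars

E[payout] = (7/46)·40 + (10/46)·(-3) + (6/46)·9 + (3/46)·(-10) + (1/46)·8 + (9/46)·(-2) + (10/46)·(-5) = 107/23
Fair fee = E[payout] = 107/23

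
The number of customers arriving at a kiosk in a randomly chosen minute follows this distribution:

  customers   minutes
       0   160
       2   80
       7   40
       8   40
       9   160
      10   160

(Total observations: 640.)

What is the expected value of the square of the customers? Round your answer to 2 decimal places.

Total = 640, so P(customers=0) = 160/640, etc.
E[X²] = (1/4)·0 + (1/8)·4 + (1/16)·49 + (1/16)·64 + (1/4)·81 + (1/4)·100
     = 845/16 ≈ 52.81

52.81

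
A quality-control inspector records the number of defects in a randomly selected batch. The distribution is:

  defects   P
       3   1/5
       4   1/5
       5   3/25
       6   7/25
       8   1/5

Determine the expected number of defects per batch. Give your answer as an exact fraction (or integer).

E[X] = (1/5)·3 + (1/5)·4 + (3/25)·5 + (7/25)·6 + (1/5)·8
     = 132/25

132/25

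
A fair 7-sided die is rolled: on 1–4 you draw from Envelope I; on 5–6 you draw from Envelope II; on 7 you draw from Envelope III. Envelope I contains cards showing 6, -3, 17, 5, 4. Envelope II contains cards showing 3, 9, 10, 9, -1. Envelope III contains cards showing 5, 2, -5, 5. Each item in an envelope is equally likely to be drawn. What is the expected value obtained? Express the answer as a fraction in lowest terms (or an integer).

E[X | Envelope I] = (6 − 3 + 17 + 5 + 4)/5 = 29/5
E[X | Envelope II] = (3 + 9 + 10 + 9 − 1)/5 = 6
E[X | Envelope III] = (5 + 2 − 5 + 5)/4 = 7/4
E[X] = (4/7)·29/5 + (2/7)·6 + (1/7)·7/4 = 739/140

739/140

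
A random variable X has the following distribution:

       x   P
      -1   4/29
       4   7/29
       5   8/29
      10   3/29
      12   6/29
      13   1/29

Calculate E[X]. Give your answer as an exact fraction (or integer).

E[X] = (4/29)·(-1) + (7/29)·4 + (8/29)·5 + (3/29)·10 + (6/29)·12 + (1/29)·13
     = 179/29

179/29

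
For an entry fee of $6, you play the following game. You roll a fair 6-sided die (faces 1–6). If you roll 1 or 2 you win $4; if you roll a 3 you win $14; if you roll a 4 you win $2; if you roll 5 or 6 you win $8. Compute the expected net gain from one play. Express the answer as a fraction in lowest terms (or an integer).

2/3 dollars

E[payout] = (1/6)·2 + (1/3)·4 + (1/3)·8 + (1/6)·14 = 20/3
Expected profit = 20/3 − 6 = 2/3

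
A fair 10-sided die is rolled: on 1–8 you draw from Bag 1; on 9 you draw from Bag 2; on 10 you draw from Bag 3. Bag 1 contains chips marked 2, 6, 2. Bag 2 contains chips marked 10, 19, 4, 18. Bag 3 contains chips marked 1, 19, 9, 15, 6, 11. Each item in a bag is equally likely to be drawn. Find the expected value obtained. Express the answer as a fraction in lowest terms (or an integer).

E[X | Bag 1] = (2 + 6 + 2)/3 = 10/3
E[X | Bag 2] = (10 + 19 + 4 + 18)/4 = 51/4
E[X | Bag 3] = (1 + 19 + 9 + 15 + 6 + 11)/6 = 61/6
E[X] = (4/5)·10/3 + (1/10)·51/4 + (1/10)·61/6 = 119/24

119/24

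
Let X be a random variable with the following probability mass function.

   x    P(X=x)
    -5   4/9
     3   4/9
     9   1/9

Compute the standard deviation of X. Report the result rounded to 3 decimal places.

4.909

E[X] = 1/9, E[X²] = 217/9
Var(X) = E[X²] − (E[X])² = 217/9 − 1/81 = 1952/81
SD(X) = √(1952/81) ≈ 4.909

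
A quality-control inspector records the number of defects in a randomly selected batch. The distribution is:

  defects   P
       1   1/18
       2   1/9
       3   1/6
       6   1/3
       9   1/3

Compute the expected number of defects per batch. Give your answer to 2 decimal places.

E[X] = (1/18)·1 + (1/9)·2 + (1/6)·3 + (1/3)·6 + (1/3)·9
     = 52/9 ≈ 5.78

5.78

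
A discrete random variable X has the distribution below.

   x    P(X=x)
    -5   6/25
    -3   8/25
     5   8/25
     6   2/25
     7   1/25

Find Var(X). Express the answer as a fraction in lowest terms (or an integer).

542/25

E[X] = (6/25)·(-5) + (8/25)·(-3) + (8/25)·5 + (2/25)·6 + (1/25)·7 = 1/5
E[X²] = (6/25)·25 + (8/25)·9 + (8/25)·25 + (2/25)·36 + (1/25)·49 = 543/25
Var(X) = 543/25 − (1/5)² = 542/25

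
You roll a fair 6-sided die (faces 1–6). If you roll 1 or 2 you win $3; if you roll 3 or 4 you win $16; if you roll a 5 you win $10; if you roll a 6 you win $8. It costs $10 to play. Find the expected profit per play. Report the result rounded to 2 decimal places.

-$0.67

E[payout] = (1/3)·3 + (1/6)·8 + (1/6)·10 + (1/3)·16 = 28/3
Expected profit = 28/3 − 10 = -2/3 ≈ -$0.67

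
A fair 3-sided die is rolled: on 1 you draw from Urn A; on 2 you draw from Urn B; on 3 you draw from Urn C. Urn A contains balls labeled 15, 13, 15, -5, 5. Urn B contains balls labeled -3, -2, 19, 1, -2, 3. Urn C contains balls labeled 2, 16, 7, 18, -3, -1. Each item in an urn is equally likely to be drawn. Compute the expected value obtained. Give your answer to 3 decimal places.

E[X | Urn A] = (15 + 13 + 15 − 5 + 5)/5 = 43/5
E[X | Urn B] = (-3 − 2 + 19 + 1 − 2 + 3)/6 = 8/3
E[X | Urn C] = (2 + 16 + 7 + 18 − 3 − 1)/6 = 13/2
E[X] = (1/3)·43/5 + (1/3)·8/3 + (1/3)·13/2 = 533/90 ≈ 5.922

5.922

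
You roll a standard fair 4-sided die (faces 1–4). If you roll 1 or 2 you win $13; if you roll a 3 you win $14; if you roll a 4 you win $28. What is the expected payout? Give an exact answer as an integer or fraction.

E[payout] = (1/2)·13 + (1/4)·14 + (1/4)·28 = 17

$17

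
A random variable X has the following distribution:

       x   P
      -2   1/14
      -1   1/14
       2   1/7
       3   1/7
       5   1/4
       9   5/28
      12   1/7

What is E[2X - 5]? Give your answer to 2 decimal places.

5.14

E[2x-5] = (1/14)·(-9) + (1/14)·(-7) + (1/7)·(-1) + (1/7)·1 + (1/4)·5 + (5/28)·13 + (1/7)·19
     = 36/7 ≈ 5.14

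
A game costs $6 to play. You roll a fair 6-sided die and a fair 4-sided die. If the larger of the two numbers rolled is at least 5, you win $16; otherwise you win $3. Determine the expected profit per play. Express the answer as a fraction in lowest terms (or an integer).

E[payout] = (2/3)·3 + (1/3)·16 = 22/3
Expected profit = 22/3 − 6 = 4/3

4/3 dollars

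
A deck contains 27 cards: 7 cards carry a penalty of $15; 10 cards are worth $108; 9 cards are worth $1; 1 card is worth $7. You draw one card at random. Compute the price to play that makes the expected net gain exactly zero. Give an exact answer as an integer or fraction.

E[payout] = (7/27)·(-15) + (10/27)·108 + (9/27)·1 + (1/27)·7 = 991/27
Fair fee = E[payout] = 991/27

991/27 dollars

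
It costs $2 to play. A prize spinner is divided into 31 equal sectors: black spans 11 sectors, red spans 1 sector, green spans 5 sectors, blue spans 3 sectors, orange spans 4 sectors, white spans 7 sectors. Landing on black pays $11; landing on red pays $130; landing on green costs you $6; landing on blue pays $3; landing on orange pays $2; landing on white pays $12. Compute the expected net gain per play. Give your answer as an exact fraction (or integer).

E[payout] = (11/31)·11 + (1/31)·130 + (5/31)·(-6) + (3/31)·3 + (4/31)·2 + (7/31)·12 = 322/31
Expected profit = 322/31 − 2 = 260/31

260/31 dollars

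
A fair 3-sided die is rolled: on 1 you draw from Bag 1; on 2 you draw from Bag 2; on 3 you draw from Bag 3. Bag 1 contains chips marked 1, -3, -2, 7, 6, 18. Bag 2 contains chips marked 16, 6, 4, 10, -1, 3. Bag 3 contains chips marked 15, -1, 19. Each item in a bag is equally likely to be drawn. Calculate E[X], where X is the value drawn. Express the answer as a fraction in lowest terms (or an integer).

E[X | Bag 1] = (1 − 3 − 2 + 7 + 6 + 18)/6 = 9/2
E[X | Bag 2] = (16 + 6 + 4 + 10 − 1 + 3)/6 = 19/3
E[X | Bag 3] = (15 − 1 + 19)/3 = 11
E[X] = (1/3)·9/2 + (1/3)·19/3 + (1/3)·11 = 131/18

131/18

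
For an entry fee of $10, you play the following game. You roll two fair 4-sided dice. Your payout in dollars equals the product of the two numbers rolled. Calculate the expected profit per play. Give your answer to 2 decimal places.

Distribution of the product of the two numbers rolled: 1 w.p. 1/16, 2 w.p. 1/8, 3 w.p. 1/8, 4 w.p. 3/16, 6 w.p. 1/8, 8 w.p. 1/8, …
E[payout] = (1/16)·1 + (1/8)·2 + (1/8)·3 + (3/16)·4 + (1/8)·6 + (1/8)·8 + (1/16)·9 + (1/8)·12 + (1/16)·16 = 25/4
Expected profit = 25/4 − 10 = -15/4 ≈ -$3.75

-$3.75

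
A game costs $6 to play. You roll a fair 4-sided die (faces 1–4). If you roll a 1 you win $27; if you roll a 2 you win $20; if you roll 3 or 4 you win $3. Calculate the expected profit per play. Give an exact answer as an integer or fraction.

29/4 dollars

E[payout] = (1/2)·3 + (1/4)·20 + (1/4)·27 = 53/4
Expected profit = 53/4 − 6 = 29/4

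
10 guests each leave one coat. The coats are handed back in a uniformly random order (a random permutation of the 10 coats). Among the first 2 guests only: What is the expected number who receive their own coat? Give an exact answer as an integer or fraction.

1/5

Let Xᵢ = 1 if person i gets their own coat. For each i, P(Xᵢ=1) = 1/10.
By linearity of expectation, E[X₁+…+X_2] = 2·(1/10) = 1/5.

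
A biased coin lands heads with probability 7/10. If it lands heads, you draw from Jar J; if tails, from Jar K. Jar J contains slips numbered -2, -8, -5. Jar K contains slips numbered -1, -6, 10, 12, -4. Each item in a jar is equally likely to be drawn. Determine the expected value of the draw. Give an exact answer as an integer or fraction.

E[X | Jar J] = (-2 − 8 − 5)/3 = -5
E[X | Jar K] = (-1 − 6 + 10 + 12 − 4)/5 = 11/5
E[X] = (7/10)·(-5) + (3/10)·11/5 = -71/25

-71/25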